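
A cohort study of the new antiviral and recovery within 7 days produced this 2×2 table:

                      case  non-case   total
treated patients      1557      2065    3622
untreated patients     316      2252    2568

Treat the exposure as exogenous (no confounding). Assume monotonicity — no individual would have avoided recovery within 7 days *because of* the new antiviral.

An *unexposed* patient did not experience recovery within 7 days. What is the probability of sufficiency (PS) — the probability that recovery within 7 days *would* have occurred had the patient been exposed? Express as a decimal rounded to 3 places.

p₁ = P(outcome | exposed) = 1557/3622 = 0.42987
p₀ = P(outcome | unexposed) = 316/2568 = 0.12305
Under exogeneity and monotonicity, PS = (p₁ − p₀) / (1 − p₀).
PS = (0.42987 − 0.12305) / (1 − 0.12305) = 0.30682 / 0.87695 ≈ 0.3499

PS ≈ 0.350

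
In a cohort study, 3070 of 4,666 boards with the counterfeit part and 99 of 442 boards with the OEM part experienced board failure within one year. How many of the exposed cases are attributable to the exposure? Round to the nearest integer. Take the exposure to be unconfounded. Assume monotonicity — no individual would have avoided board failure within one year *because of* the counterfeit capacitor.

about 2025 cases

p₁ = P(outcome | exposed) = 3070/4666 = 0.65795
p₀ = P(outcome | unexposed) = 99/442 = 0.22398
PN = (p₁ − p₀)/p₁ = (0.65795 − 0.22398) / 0.65795 ≈ 0.65958.
Attributable cases ≈ PN × (exposed cases) = 0.65958 × 3070 ≈ 2024.90.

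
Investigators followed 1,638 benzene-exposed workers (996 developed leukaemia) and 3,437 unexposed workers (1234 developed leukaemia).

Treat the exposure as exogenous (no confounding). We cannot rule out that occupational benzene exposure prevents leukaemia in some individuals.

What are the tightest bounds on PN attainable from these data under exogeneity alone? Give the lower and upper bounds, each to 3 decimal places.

0.410 ≤ PN ≤ 1.000

p₁ = P(outcome | exposed) = 996/1638 = 0.60806
p₀ = P(outcome | unexposed) = 1234/3437 = 0.35903
Under exogeneity alone the bounds on PN are max{0,(p₁−p₀)/p₁} ≤ PN ≤ min{1,(1−p₀)/p₁}.
  lower = (p₁ − p₀)/p₁ = 0.24902 / 0.60806 ≈ 0.4095
  upper = min{1, (1 − p₀)/p₁} = 0.64097 / 0.60806 ≈ 1.0541 → capped at 1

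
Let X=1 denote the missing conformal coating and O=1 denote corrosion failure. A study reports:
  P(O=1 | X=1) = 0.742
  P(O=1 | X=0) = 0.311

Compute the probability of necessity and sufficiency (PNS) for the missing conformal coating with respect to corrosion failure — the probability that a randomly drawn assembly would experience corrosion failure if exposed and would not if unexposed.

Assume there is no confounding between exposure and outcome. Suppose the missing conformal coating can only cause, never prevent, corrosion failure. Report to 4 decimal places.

PNS ≈ 0.4310

Let p₁ = 0.742, p₀ = 0.311.
Under exogeneity and monotonicity, PNS = p₁ − p₀.
PNS = 0.742 − 0.311 = 0.431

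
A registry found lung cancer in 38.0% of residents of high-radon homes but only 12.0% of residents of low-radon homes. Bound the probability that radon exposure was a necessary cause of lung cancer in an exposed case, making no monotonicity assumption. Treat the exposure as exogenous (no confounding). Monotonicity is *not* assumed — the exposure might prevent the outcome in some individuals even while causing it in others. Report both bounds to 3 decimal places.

p₁ = 0.38, p₀ = 0.12.
Under exogeneity alone the bounds on PN are max{0,(p₁−p₀)/p₁} ≤ PN ≤ min{1,(1−p₀)/p₁}.
  lower = (p₁ − p₀)/p₁ = 0.26 / 0.38 ≈ 0.6842
  upper = min{1, (1 − p₀)/p₁} = 0.88 / 0.38 ≈ 2.3158 → capped at 1

0.684 ≤ PN ≤ 1.000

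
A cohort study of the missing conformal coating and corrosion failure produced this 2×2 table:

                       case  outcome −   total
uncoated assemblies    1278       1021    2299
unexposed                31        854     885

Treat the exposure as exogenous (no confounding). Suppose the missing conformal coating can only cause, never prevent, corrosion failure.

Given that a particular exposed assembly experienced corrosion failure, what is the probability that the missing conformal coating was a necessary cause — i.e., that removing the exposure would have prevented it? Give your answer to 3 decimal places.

PN ≈ 0.937

p₁ = P(outcome | exposed) = 1278/2299 = 0.55589
p₀ = P(outcome | unexposed) = 31/885 = 0.035028
Under exogeneity and monotonicity, PN = (p₁ − p₀) / p₁.
PN = (0.55589 − 0.035028) / 0.55589 = 0.52087 / 0.55589 ≈ 0.9370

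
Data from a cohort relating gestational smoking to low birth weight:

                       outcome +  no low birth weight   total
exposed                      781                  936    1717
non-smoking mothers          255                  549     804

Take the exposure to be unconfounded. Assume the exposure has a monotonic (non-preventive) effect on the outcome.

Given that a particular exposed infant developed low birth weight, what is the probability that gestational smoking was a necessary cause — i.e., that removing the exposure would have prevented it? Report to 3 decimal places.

PN ≈ 0.303

p₁ = P(outcome | exposed) = 781/1717 = 0.45486
p₀ = P(outcome | unexposed) = 255/804 = 0.31716
Under exogeneity and monotonicity, PN = (p₁ − p₀)/p₁.
PN = (0.45486 − 0.31716) / 0.45486 ≈ 0.3027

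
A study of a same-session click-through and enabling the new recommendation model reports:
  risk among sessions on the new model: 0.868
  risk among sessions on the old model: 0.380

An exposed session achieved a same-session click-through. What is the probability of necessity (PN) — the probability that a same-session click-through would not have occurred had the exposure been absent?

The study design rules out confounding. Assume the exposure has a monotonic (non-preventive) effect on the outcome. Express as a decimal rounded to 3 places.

PN ≈ 0.562

Let p₁ = 0.868, p₀ = 0.38.
Under exogeneity and monotonicity, PN = (p₁ − p₀) / p₁.
PN = (0.868 − 0.38) / 0.868 = 0.488 / 0.868 ≈ 0.5622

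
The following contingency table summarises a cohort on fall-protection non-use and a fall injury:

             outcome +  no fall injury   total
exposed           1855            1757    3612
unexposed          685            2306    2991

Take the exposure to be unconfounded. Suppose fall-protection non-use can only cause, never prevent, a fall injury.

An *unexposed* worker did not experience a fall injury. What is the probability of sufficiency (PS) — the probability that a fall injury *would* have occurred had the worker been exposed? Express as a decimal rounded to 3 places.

p₁ = P(outcome | exposed) = 1855/3612 = 0.51357
p₀ = P(outcome | unexposed) = 685/2991 = 0.22902
Under exogeneity and monotonicity, PS = (p₁ − p₀) / (1 − p₀).
PS = (0.51357 − 0.22902) / (1 − 0.22902) = 0.28455 / 0.77098 ≈ 0.3691

PS ≈ 0.369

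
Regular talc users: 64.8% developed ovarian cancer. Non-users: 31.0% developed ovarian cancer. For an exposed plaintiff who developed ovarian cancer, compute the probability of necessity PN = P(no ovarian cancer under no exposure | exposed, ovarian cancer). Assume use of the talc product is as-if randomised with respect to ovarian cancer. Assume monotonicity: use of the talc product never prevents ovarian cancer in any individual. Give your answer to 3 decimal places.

p₁ = 0.648, p₀ = 0.31.
Under exogeneity and monotonicity, PN = (p₁ − p₀) / p₁.
PN = (0.648 − 0.31) / 0.648 = 0.338 / 0.648 ≈ 0.5216

PN ≈ 0.522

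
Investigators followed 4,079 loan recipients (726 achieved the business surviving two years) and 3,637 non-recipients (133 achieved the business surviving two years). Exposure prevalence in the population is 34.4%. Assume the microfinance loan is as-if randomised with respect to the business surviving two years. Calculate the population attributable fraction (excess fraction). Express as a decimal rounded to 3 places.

p₁ = P(outcome | exposed) = 726/4079 = 0.17798
p₀ = P(outcome | unexposed) = 133/3637 = 0.036569
Overall risk P(Y=1) = π·p₁ + (1−π)·p₀ = 0.344×0.17798 + 0.656×0.036569 = 0.085216.
Under exogeneity, PAF = [P(Y=1) − p₀] / P(Y=1).
PAF = (0.085216 − 0.036569) / 0.085216 ≈ 0.5709

PAF ≈ 0.571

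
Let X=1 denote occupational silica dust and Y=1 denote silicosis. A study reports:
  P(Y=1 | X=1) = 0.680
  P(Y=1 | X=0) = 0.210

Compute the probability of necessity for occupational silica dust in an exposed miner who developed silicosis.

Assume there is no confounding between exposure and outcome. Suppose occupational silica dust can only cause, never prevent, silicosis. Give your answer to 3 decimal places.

PN ≈ 0.691

Let p₁ = 0.68, p₀ = 0.21.
Under exogeneity and monotonicity, PN = (p₁ − p₀) / p₁.
PN = (0.68 − 0.21) / 0.68 = 0.47 / 0.68 ≈ 0.6912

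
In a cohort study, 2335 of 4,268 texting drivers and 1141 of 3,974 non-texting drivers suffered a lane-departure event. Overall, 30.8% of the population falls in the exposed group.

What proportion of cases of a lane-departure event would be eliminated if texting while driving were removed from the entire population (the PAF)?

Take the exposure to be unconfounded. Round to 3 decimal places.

p₁ = P(outcome | exposed) = 2335/4268 = 0.54709
p₀ = P(outcome | unexposed) = 1141/3974 = 0.28712
Overall risk P(Y=1) = π·p₁ + (1−π)·p₀ = 0.308×0.54709 + 0.692×0.28712 = 0.36719.
Under exogeneity, PAF = [P(Y=1) − p₀] / P(Y=1).
PAF = (0.36719 − 0.28712) / 0.36719 ≈ 0.2181

PAF ≈ 0.218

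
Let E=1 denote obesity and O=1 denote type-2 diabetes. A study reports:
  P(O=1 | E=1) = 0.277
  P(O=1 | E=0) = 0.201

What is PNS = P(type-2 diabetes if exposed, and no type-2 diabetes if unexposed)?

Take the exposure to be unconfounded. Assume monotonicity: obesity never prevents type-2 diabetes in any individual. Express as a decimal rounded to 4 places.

PNS ≈ 0.0760

Let p₁ = 0.277, p₀ = 0.201.
Under exogeneity and monotonicity, PNS = p₁ − p₀.
PNS = 0.277 − 0.201 = 0.076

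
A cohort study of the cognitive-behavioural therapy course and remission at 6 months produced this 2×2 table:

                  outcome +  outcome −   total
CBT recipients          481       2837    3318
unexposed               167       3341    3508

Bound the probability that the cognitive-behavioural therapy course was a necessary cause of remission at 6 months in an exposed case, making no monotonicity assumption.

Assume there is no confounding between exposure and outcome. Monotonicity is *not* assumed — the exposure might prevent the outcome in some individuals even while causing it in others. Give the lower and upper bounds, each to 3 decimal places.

p₁ = P(outcome | exposed) = 481/3318 = 0.14497
p₀ = P(outcome | unexposed) = 167/3508 = 0.047605
Under exogeneity alone the bounds on PN are max{0,(p₁−p₀)/p₁} ≤ PN ≤ min{1,(1−p₀)/p₁}.
  lower = (p₁ − p₀)/p₁ = 0.097361 / 0.14497 ≈ 0.6716
  upper = min{1, (1 − p₀)/p₁} = 0.95239 / 0.14497 ≈ 6.5697 → capped at 1

0.672 ≤ PN ≤ 1.000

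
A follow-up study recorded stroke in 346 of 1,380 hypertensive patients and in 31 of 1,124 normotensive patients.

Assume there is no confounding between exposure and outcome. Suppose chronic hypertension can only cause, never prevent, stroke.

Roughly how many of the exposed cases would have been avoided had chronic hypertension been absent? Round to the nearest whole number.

about 308 cases

p₁ = P(outcome | exposed) = 346/1380 = 0.25072
p₀ = P(outcome | unexposed) = 31/1124 = 0.02758
PN = (p₁ − p₀)/p₁ = (0.25072 − 0.02758) / 0.25072 ≈ 0.89000.
Attributable cases ≈ PN × (exposed cases) = 0.89000 × 346 ≈ 307.94.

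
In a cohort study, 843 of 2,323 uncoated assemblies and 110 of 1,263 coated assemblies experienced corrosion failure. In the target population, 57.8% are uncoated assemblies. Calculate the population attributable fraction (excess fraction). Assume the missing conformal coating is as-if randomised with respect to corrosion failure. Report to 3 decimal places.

p₁ = P(outcome | exposed) = 843/2323 = 0.36289
p₀ = P(outcome | unexposed) = 110/1263 = 0.087094
Overall risk P(Y=1) = π·p₁ + (1−π)·p₀ = 0.578×0.36289 + 0.422×0.087094 = 0.24651.
Under exogeneity, PAF = [P(Y=1) − p₀] / P(Y=1).
PAF = (0.24651 − 0.087094) / 0.24651 ≈ 0.6467

PAF ≈ 0.647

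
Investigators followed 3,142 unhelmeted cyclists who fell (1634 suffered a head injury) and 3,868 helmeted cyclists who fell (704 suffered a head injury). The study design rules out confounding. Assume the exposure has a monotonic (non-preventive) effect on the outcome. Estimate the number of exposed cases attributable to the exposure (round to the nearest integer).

about 1062 cases

p₁ = P(outcome | exposed) = 1634/3142 = 0.52005
p₀ = P(outcome | unexposed) = 704/3868 = 0.18201
PN = (p₁ − p₀)/p₁ = (0.52005 − 0.18201) / 0.52005 ≈ 0.65002.
Attributable cases ≈ PN × (exposed cases) = 0.65002 × 1634 ≈ 1062.14.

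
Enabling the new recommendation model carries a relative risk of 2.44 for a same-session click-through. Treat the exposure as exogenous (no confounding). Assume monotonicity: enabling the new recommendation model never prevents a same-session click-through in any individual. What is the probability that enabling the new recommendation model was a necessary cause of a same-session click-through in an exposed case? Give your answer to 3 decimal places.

PN ≈ 0.590

Under exogeneity and monotonicity, PN = (RR − 1) / RR = 1 − 1/RR.
PN = (2.44 − 1) / 2.44 = 1.44 / 2.44 ≈ 0.5902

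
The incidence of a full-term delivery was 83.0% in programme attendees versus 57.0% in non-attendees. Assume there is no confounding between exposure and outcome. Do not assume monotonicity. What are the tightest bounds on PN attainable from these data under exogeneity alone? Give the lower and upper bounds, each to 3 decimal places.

0.313 ≤ PN ≤ 0.518

p₁ = 0.83, p₀ = 0.57.
Under exogeneity alone the bounds on PN are max{0,(p₁−p₀)/p₁} ≤ PN ≤ min{1,(1−p₀)/p₁}.
  lower = (p₁ − p₀)/p₁ = 0.26 / 0.83 ≈ 0.3133
  upper = min{1, (1 − p₀)/p₁} = 0.43 / 0.83 ≈ 0.5181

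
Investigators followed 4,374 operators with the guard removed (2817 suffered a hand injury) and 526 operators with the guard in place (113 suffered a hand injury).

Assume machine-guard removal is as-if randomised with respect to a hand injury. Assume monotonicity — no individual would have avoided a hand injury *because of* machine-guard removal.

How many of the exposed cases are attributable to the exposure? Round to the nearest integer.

about 1877 cases

p₁ = P(outcome | exposed) = 2817/4374 = 0.64403
p₀ = P(outcome | unexposed) = 113/526 = 0.21483
PN = (p₁ − p₀)/p₁ = (0.64403 − 0.21483) / 0.64403 ≈ 0.66643.
Attributable cases ≈ PN × (exposed cases) = 0.66643 × 2817 ≈ 1877.34.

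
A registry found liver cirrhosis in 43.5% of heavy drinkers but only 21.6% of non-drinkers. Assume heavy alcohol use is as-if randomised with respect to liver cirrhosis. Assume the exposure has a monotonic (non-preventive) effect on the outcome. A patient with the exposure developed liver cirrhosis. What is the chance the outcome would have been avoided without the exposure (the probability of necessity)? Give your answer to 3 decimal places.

p₁ = 0.435, p₀ = 0.216.
Under exogeneity and monotonicity, PN = (p₁ − p₀) / p₁.
PN = (0.435 − 0.216) / 0.435 = 0.219 / 0.435 ≈ 0.5034

PN ≈ 0.503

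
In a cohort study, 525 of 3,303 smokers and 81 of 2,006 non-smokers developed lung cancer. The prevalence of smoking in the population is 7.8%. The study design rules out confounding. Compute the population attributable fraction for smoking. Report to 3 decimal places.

PAF ≈ 0.186

p₁ = P(outcome | exposed) = 525/3303 = 0.15895
p₀ = P(outcome | unexposed) = 81/2006 = 0.040379
Overall risk P(Y=1) = π·p₁ + (1−π)·p₀ = 0.078×0.15895 + 0.922×0.040379 = 0.049627.
Under exogeneity, PAF = [P(Y=1) − p₀] / P(Y=1).
PAF = (0.049627 − 0.040379) / 0.049627 ≈ 0.1864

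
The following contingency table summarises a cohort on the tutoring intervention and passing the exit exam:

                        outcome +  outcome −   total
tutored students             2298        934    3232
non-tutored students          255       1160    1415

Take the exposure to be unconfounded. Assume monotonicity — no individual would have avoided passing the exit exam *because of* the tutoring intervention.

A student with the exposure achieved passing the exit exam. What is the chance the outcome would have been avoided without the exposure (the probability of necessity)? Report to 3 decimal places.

p₁ = P(outcome | exposed) = 2298/3232 = 0.71101
p₀ = P(outcome | unexposed) = 255/1415 = 0.18021
Under exogeneity and monotonicity, PN = (p₁ − p₀)/p₁.
PN = (0.71101 − 0.18021) / 0.71101 ≈ 0.7465

PN ≈ 0.747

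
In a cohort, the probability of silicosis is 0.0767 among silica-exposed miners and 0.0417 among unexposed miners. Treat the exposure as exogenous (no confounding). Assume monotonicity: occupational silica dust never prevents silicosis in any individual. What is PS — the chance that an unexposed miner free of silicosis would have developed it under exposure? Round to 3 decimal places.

Let p₁ = 0.0767, p₀ = 0.0417.
Under exogeneity and monotonicity, PS = (p₁ − p₀) / (1 − p₀).
PS = (0.0767 − 0.0417) / (1 − 0.0417) = 0.035 / 0.9583 ≈ 0.0365

PS ≈ 0.037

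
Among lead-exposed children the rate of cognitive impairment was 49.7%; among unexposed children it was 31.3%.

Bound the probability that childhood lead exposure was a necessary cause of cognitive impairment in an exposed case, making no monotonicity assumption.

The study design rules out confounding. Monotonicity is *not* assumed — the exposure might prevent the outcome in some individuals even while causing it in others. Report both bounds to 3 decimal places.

0.370 ≤ PN ≤ 1.000

p₁ = 0.497, p₀ = 0.313.
Under exogeneity alone the bounds on PN are max{0,(p₁−p₀)/p₁} ≤ PN ≤ min{1,(1−p₀)/p₁}.
  lower = (p₁ − p₀)/p₁ = 0.184 / 0.497 ≈ 0.3702
  upper = min{1, (1 − p₀)/p₁} = 0.687 / 0.497 ≈ 1.3823 → capped at 1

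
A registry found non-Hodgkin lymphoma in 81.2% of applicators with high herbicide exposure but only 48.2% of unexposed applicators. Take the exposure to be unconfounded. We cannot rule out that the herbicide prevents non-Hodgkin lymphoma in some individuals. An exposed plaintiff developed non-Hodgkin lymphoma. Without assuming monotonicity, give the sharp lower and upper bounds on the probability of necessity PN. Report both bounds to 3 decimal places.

p₁ = 0.812, p₀ = 0.482.
Under exogeneity alone the bounds on PN are max{0,(p₁−p₀)/p₁} ≤ PN ≤ min{1,(1−p₀)/p₁}.
  lower = (p₁ − p₀)/p₁ = 0.33 / 0.812 ≈ 0.4064
  upper = min{1, (1 − p₀)/p₁} = 0.518 / 0.812 ≈ 0.6379

0.406 ≤ PN ≤ 0.638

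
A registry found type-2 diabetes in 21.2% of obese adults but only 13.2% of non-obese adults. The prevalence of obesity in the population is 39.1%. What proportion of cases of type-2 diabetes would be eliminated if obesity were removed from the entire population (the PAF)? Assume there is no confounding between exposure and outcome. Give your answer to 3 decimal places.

PAF ≈ 0.192

p₁ = 0.212, p₀ = 0.132.
Overall risk P(Y=1) = π·p₁ + (1−π)·p₀ = 0.391×0.212 + 0.609×0.132 = 0.16328.
Under exogeneity, PAF = [P(Y=1) − p₀] / P(Y=1).
PAF = (0.16328 − 0.132) / 0.16328 ≈ 0.1916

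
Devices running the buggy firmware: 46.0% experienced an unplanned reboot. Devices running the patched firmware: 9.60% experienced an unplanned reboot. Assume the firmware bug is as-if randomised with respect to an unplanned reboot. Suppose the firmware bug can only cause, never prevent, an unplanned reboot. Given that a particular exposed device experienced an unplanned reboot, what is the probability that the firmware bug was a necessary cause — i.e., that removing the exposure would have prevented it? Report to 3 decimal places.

p₁ = 0.46, p₀ = 0.096.
Under exogeneity and monotonicity, PN = (p₁ − p₀) / p₁.
PN = (0.46 − 0.096) / 0.46 = 0.364 / 0.46 ≈ 0.7913

PN ≈ 0.791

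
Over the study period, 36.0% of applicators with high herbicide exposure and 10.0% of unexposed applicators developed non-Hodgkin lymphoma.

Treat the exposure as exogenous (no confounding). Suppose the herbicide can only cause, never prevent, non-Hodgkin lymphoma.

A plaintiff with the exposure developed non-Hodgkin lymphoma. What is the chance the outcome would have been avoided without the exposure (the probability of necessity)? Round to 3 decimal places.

PN ≈ 0.722

p₁ = 0.36, p₀ = 0.1.
Under exogeneity and monotonicity, PN = (p₁ − p₀) / p₁.
PN = (0.36 − 0.1) / 0.36 = 0.26 / 0.36 ≈ 0.7222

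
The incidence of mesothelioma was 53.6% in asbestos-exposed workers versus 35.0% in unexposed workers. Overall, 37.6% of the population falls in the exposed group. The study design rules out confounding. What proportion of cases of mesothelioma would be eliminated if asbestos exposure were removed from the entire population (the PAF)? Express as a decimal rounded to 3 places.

p₁ = 0.536, p₀ = 0.35.
Overall risk P(Y=1) = π·p₁ + (1−π)·p₀ = 0.376×0.536 + 0.624×0.35 = 0.41994.
Under exogeneity, PAF = [P(Y=1) − p₀] / P(Y=1).
PAF = (0.41994 − 0.35) / 0.41994 ≈ 0.1665

PAF ≈ 0.167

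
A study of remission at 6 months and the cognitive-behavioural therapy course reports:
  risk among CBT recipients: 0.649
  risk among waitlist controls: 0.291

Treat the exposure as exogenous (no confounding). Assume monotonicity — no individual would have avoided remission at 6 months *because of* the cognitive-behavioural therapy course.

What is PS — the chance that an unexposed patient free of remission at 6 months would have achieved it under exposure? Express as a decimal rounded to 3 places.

PS ≈ 0.505

Let p₁ = 0.649, p₀ = 0.291.
Under exogeneity and monotonicity, PS = (p₁ − p₀) / (1 − p₀).
PS = (0.649 − 0.291) / (1 − 0.291) = 0.358 / 0.709 ≈ 0.5049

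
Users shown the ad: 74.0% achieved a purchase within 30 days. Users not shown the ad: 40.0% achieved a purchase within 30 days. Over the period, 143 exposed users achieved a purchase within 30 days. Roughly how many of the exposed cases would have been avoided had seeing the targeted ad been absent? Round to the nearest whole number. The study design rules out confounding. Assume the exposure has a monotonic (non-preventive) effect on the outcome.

p₁ = 0.74, p₀ = 0.4.
PN = (p₁ − p₀)/p₁ = (0.74 − 0.4) / 0.74 ≈ 0.45946.
Attributable cases ≈ PN × (exposed cases) = 0.45946 × 143 ≈ 65.70.

about 66 cases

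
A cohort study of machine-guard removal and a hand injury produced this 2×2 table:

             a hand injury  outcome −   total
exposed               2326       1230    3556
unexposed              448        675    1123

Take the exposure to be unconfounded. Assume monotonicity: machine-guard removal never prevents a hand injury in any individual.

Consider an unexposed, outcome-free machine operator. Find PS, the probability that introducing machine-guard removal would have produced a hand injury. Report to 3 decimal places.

p₁ = P(outcome | exposed) = 2326/3556 = 0.65411
p₀ = P(outcome | unexposed) = 448/1123 = 0.39893
Under exogeneity and monotonicity, PS = (p₁ − p₀)/(1 − p₀).
PS = (0.65411 − 0.39893) / 0.60107 ≈ 0.4245

PS ≈ 0.425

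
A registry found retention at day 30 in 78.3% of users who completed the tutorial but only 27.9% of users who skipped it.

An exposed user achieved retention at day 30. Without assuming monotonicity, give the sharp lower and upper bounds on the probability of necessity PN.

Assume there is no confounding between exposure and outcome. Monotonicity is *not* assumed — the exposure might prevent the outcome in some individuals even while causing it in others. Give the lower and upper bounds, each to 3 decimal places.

p₁ = 0.783, p₀ = 0.279.
Under exogeneity alone the bounds on PN are max{0,(p₁−p₀)/p₁} ≤ PN ≤ min{1,(1−p₀)/p₁}.
  lower = (p₁ − p₀)/p₁ = 0.504 / 0.783 ≈ 0.6437
  upper = min{1, (1 − p₀)/p₁} = 0.721 / 0.783 ≈ 0.9208

0.644 ≤ PN ≤ 0.921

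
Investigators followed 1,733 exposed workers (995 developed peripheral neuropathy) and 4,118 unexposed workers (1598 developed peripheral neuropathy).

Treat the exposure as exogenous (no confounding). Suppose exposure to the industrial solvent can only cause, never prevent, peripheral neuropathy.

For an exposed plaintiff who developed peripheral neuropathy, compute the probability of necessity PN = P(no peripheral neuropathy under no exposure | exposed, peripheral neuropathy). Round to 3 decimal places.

PN ≈ 0.324

p₁ = P(outcome | exposed) = 995/1733 = 0.57415
p₀ = P(outcome | unexposed) = 1598/4118 = 0.38805
Under exogeneity and monotonicity, PN = (p₁ − p₀) / p₁.
PN = (0.57415 − 0.38805) / 0.57415 = 0.1861 / 0.57415 ≈ 0.3241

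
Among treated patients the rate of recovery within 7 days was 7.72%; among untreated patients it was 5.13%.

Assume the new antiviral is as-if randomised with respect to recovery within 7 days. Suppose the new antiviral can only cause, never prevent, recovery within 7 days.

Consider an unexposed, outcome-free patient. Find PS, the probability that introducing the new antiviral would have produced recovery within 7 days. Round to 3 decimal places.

PS ≈ 0.027

p₁ = 0.0772, p₀ = 0.0513.
Under exogeneity and monotonicity, PS = (p₁ − p₀) / (1 − p₀).
PS = (0.0772 − 0.0513) / (1 − 0.0513) = 0.0259 / 0.9487 ≈ 0.0273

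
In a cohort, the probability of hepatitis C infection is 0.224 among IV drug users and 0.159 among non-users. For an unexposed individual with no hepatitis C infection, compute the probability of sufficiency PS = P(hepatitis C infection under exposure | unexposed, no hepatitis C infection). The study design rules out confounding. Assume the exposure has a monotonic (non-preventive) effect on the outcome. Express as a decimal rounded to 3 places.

Let p₁ = 0.224, p₀ = 0.159.
Under exogeneity and monotonicity, PS = (p₁ − p₀) / (1 − p₀).
PS = (0.224 − 0.159) / (1 − 0.159) = 0.065 / 0.841 ≈ 0.0773

PS ≈ 0.077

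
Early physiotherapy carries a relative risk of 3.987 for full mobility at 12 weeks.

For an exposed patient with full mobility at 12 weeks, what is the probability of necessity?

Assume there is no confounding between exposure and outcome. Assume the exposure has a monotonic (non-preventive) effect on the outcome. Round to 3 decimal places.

Under exogeneity and monotonicity, PN = (RR − 1) / RR = 1 − 1/RR.
PN = (3.987 − 1) / 3.987 = 2.987 / 3.987 ≈ 0.7492

PN ≈ 0.749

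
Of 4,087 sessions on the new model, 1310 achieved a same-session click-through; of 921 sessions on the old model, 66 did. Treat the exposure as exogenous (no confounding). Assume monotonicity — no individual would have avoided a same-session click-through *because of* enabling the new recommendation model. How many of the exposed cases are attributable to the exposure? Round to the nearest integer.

about 1017 cases

p₁ = P(outcome | exposed) = 1310/4087 = 0.32053
p₀ = P(outcome | unexposed) = 66/921 = 0.071661
PN = (p₁ − p₀)/p₁ = (0.32053 − 0.071661) / 0.32053 ≈ 0.77643.
Attributable cases ≈ PN × (exposed cases) = 0.77643 × 1310 ≈ 1017.12.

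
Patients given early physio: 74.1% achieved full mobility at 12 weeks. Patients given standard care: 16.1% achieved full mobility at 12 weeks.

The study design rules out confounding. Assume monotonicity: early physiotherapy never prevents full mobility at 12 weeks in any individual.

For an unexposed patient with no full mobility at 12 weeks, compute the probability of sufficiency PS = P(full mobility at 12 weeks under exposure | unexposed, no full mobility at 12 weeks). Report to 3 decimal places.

PS ≈ 0.691

p₁ = 0.741, p₀ = 0.161.
Under exogeneity and monotonicity, PS = (p₁ − p₀) / (1 − p₀).
PS = (0.741 − 0.161) / (1 − 0.161) = 0.58 / 0.839 ≈ 0.6913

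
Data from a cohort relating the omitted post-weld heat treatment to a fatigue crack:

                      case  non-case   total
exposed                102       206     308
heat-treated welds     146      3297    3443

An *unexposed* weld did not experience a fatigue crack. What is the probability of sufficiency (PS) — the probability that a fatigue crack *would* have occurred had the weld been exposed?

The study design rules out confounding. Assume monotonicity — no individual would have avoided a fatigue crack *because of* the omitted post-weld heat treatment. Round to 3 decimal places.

p₁ = P(outcome | exposed) = 102/308 = 0.33117
p₀ = P(outcome | unexposed) = 146/3443 = 0.042405
Under exogeneity and monotonicity, PS = (p₁ − p₀) / (1 − p₀).
PS = (0.33117 − 0.042405) / (1 − 0.042405) = 0.28876 / 0.9576 ≈ 0.3016

PS ≈ 0.302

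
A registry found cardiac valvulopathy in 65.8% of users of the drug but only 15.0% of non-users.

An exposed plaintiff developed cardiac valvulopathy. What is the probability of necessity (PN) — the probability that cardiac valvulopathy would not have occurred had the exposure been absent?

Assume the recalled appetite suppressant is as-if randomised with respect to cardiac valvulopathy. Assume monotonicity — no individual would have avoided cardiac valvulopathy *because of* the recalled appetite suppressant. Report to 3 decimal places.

p₁ = 0.658, p₀ = 0.15.
Under exogeneity and monotonicity, PN = (p₁ − p₀) / p₁.
PN = (0.658 − 0.15) / 0.658 = 0.508 / 0.658 ≈ 0.7720

PN ≈ 0.772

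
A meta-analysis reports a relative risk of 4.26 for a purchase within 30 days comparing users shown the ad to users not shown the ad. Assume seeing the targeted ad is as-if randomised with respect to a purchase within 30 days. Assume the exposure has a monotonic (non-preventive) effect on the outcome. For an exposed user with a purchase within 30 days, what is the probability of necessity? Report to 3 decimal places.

Under exogeneity and monotonicity, PN = (RR − 1) / RR = 1 − 1/RR.
PN = (4.26 − 1) / 4.26 = 3.26 / 4.26 ≈ 0.7653

PN ≈ 0.765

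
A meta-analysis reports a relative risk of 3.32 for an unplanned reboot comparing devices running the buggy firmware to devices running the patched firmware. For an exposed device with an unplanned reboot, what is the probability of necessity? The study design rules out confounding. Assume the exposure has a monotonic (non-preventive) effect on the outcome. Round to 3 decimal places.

PN ≈ 0.699

Under exogeneity and monotonicity, PN = (RR − 1) / RR = 1 − 1/RR.
PN = (3.32 − 1) / 3.32 = 2.32 / 3.32 ≈ 0.6988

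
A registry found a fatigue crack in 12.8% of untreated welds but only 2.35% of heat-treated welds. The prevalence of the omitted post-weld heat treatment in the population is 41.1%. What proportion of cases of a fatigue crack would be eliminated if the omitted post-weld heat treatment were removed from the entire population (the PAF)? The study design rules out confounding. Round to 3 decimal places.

PAF ≈ 0.646

p₁ = 0.128, p₀ = 0.0235.
Overall risk P(Y=1) = π·p₁ + (1−π)·p₀ = 0.411×0.128 + 0.589×0.0235 = 0.066449.
Under exogeneity, PAF = [P(Y=1) − p₀] / P(Y=1).
PAF = (0.066449 − 0.0235) / 0.066449 ≈ 0.6463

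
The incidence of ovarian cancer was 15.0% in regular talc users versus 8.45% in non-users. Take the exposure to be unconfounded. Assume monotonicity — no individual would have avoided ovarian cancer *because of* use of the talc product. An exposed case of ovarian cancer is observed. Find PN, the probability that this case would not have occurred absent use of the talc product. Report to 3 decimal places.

PN ≈ 0.437

p₁ = 0.15, p₀ = 0.0845.
Under exogeneity and monotonicity, PN = (p₁ − p₀) / p₁.
PN = (0.15 − 0.0845) / 0.15 = 0.0655 / 0.15 ≈ 0.4367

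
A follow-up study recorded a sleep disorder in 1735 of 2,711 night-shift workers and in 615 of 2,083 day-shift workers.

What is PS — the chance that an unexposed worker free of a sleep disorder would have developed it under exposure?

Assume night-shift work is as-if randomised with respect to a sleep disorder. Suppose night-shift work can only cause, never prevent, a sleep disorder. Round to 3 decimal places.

p₁ = P(outcome | exposed) = 1735/2711 = 0.63999
p₀ = P(outcome | unexposed) = 615/2083 = 0.29525
Under exogeneity and monotonicity, PS = (p₁ − p₀) / (1 − p₀).
PS = (0.63999 − 0.29525) / (1 − 0.29525) = 0.34474 / 0.70475 ≈ 0.4892

PS ≈ 0.489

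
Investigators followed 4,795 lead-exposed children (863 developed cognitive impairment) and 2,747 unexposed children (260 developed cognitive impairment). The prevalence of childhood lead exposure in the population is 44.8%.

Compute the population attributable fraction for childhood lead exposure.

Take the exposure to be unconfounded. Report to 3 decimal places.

p₁ = P(outcome | exposed) = 863/4795 = 0.17998
p₀ = P(outcome | unexposed) = 260/2747 = 0.094649
Overall risk P(Y=1) = π·p₁ + (1−π)·p₀ = 0.448×0.17998 + 0.552×0.094649 = 0.13288.
Under exogeneity, PAF = [P(Y=1) − p₀] / P(Y=1).
PAF = (0.13288 − 0.094649) / 0.13288 ≈ 0.2877

PAF ≈ 0.288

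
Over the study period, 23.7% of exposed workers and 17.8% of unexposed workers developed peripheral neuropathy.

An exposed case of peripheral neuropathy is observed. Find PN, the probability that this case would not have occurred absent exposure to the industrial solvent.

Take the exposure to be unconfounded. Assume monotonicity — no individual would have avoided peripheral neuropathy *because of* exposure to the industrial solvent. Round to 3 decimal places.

PN ≈ 0.249

p₁ = 0.237, p₀ = 0.178.
Under exogeneity and monotonicity, PN = (p₁ − p₀) / p₁.
PN = (0.237 − 0.178) / 0.237 = 0.059 / 0.237 ≈ 0.2489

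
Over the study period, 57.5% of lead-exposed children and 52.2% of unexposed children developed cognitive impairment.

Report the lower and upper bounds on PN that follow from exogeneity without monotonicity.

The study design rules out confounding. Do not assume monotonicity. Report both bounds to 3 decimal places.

0.092 ≤ PN ≤ 0.831

p₁ = 0.575, p₀ = 0.522.
Under exogeneity alone the bounds on PN are max{0,(p₁−p₀)/p₁} ≤ PN ≤ min{1,(1−p₀)/p₁}.
  lower = (p₁ − p₀)/p₁ = 0.053 / 0.575 ≈ 0.0922
  upper = min{1, (1 − p₀)/p₁} = 0.478 / 0.575 ≈ 0.8313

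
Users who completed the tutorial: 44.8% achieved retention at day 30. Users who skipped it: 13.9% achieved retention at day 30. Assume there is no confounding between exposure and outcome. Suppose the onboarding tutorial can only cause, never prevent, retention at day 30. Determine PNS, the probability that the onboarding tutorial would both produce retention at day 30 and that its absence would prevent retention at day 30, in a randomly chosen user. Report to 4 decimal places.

p₁ = 0.448, p₀ = 0.139.
Under exogeneity and monotonicity, PNS = p₁ − p₀.
PNS = 0.448 − 0.139 = 0.309

PNS ≈ 0.3090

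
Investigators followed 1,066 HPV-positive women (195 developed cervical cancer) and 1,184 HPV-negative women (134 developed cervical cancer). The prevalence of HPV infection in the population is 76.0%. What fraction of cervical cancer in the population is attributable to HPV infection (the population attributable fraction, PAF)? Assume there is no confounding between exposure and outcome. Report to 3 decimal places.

p₁ = P(outcome | exposed) = 195/1066 = 0.18293
p₀ = P(outcome | unexposed) = 134/1184 = 0.11318
Overall risk P(Y=1) = π·p₁ + (1−π)·p₀ = 0.76×0.18293 + 0.24×0.11318 = 0.16619.
Under exogeneity, PAF = [P(Y=1) − p₀] / P(Y=1).
PAF = (0.16619 − 0.11318) / 0.16619 ≈ 0.3190

PAF ≈ 0.319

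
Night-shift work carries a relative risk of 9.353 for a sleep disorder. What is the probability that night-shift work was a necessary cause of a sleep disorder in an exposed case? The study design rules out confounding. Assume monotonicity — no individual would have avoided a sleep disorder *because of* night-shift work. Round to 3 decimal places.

Under exogeneity and monotonicity, PN = (RR − 1) / RR = 1 − 1/RR.
PN = (9.353 − 1) / 9.353 = 8.353 / 9.353 ≈ 0.8931

PN ≈ 0.893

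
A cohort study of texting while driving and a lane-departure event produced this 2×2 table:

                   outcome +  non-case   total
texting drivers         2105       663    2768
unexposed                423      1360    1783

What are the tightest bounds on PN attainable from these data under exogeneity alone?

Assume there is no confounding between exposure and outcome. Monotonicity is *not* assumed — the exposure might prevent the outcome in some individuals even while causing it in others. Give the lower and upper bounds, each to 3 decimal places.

p₁ = P(outcome | exposed) = 2105/2768 = 0.76048
p₀ = P(outcome | unexposed) = 423/1783 = 0.23724
Under exogeneity alone the bounds on PN are max{0,(p₁−p₀)/p₁} ≤ PN ≤ min{1,(1−p₀)/p₁}.
  lower = (p₁ − p₀)/p₁ = 0.52324 / 0.76048 ≈ 0.6880
  upper = min{1, (1 − p₀)/p₁} = 0.76276 / 0.76048 ≈ 1.0030 → capped at 1

0.688 ≤ PN ≤ 1.000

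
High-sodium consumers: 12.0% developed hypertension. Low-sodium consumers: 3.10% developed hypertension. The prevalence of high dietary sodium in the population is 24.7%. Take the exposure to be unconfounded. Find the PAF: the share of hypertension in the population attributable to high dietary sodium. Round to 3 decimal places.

PAF ≈ 0.415

p₁ = 0.12, p₀ = 0.031.
Overall risk P(Y=1) = π·p₁ + (1−π)·p₀ = 0.247×0.12 + 0.753×0.031 = 0.052983.
Under exogeneity, PAF = [P(Y=1) − p₀] / P(Y=1).
PAF = (0.052983 − 0.031) / 0.052983 ≈ 0.4149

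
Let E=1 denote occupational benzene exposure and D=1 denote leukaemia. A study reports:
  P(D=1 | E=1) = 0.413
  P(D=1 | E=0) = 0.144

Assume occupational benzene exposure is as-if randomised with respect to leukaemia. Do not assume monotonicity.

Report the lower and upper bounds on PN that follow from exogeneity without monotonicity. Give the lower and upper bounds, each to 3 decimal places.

Let p₁ = 0.413, p₀ = 0.144.
Under exogeneity alone the bounds on PN are max{0,(p₁−p₀)/p₁} ≤ PN ≤ min{1,(1−p₀)/p₁}.
  lower = (p₁ − p₀)/p₁ = 0.269 / 0.413 ≈ 0.6513
  upper = min{1, (1 − p₀)/p₁} = 0.856 / 0.413 ≈ 2.0726 → capped at 1

0.651 ≤ PN ≤ 1.000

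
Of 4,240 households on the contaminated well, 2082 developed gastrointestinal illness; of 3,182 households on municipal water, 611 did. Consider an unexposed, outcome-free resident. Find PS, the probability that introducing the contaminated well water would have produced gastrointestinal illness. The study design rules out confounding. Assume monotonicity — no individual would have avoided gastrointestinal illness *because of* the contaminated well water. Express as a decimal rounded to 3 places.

PS ≈ 0.370

p₁ = P(outcome | exposed) = 2082/4240 = 0.49104
p₀ = P(outcome | unexposed) = 611/3182 = 0.19202
Under exogeneity and monotonicity, PS = (p₁ − p₀) / (1 − p₀).
PS = (0.49104 − 0.19202) / (1 − 0.19202) = 0.29902 / 0.80798 ≈ 0.3701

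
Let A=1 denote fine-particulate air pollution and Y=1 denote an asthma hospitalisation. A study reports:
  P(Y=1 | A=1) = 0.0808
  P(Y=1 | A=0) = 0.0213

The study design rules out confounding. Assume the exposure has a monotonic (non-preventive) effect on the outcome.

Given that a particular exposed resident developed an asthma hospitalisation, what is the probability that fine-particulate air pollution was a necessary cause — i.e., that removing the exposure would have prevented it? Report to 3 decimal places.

Let p₁ = 0.0808, p₀ = 0.0213.
Under exogeneity and monotonicity, PN = (p₁ − p₀) / p₁.
PN = (0.0808 − 0.0213) / 0.0808 = 0.0595 / 0.0808 ≈ 0.7364

PN ≈ 0.736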